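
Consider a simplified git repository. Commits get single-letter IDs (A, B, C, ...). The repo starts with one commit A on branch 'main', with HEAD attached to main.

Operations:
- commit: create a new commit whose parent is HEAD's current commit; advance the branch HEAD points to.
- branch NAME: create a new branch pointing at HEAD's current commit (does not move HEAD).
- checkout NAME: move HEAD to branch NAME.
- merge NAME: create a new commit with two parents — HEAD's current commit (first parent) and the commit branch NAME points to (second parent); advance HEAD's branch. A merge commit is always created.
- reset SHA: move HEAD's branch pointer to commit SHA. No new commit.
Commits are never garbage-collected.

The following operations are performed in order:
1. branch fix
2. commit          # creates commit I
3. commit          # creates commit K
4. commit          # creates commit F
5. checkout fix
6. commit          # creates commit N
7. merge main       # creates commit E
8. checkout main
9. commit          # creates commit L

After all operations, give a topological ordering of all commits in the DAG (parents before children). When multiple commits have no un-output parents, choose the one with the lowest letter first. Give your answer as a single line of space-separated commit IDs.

After op 1 (branch): HEAD=main@A [fix=A main=A]
After op 2 (commit): HEAD=main@I [fix=A main=I]
After op 3 (commit): HEAD=main@K [fix=A main=K]
After op 4 (commit): HEAD=main@F [fix=A main=F]
After op 5 (checkout): HEAD=fix@A [fix=A main=F]
After op 6 (commit): HEAD=fix@N [fix=N main=F]
After op 7 (merge): HEAD=fix@E [fix=E main=F]
After op 8 (checkout): HEAD=main@F [fix=E main=F]
After op 9 (commit): HEAD=main@L [fix=E main=L]
commit A: parents=[]
commit E: parents=['N', 'F']
commit F: parents=['K']
commit I: parents=['A']
commit K: parents=['I']
commit L: parents=['F']
commit N: parents=['A']

Answer: A I K F L N E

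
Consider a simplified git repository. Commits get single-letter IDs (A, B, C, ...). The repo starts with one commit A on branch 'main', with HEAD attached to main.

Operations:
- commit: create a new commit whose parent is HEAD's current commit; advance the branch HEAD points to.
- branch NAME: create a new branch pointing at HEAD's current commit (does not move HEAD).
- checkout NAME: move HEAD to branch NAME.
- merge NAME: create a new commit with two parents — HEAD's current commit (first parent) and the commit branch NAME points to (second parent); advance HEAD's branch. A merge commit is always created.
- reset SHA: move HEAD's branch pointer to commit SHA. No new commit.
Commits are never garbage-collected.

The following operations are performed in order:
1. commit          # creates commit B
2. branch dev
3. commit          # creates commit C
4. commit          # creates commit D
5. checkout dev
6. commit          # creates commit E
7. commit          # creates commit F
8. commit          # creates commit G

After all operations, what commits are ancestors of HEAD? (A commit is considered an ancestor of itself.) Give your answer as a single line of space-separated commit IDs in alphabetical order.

Answer: A B E F G

Derivation:
After op 1 (commit): HEAD=main@B [main=B]
After op 2 (branch): HEAD=main@B [dev=B main=B]
After op 3 (commit): HEAD=main@C [dev=B main=C]
After op 4 (commit): HEAD=main@D [dev=B main=D]
After op 5 (checkout): HEAD=dev@B [dev=B main=D]
After op 6 (commit): HEAD=dev@E [dev=E main=D]
After op 7 (commit): HEAD=dev@F [dev=F main=D]
After op 8 (commit): HEAD=dev@G [dev=G main=D]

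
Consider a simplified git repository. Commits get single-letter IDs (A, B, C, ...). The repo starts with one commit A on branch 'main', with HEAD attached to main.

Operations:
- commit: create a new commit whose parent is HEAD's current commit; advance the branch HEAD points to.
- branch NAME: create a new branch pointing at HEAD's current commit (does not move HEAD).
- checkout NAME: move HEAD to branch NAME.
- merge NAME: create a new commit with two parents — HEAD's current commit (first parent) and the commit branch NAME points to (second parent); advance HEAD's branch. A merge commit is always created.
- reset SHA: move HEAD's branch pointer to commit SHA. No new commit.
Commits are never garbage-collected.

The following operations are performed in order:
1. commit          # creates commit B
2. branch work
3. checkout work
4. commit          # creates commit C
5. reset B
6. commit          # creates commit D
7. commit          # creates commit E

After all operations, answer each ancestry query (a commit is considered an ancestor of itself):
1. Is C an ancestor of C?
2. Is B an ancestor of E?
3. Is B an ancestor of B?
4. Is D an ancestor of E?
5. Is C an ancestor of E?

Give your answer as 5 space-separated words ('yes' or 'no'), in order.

After op 1 (commit): HEAD=main@B [main=B]
After op 2 (branch): HEAD=main@B [main=B work=B]
After op 3 (checkout): HEAD=work@B [main=B work=B]
After op 4 (commit): HEAD=work@C [main=B work=C]
After op 5 (reset): HEAD=work@B [main=B work=B]
After op 6 (commit): HEAD=work@D [main=B work=D]
After op 7 (commit): HEAD=work@E [main=B work=E]
ancestors(C) = {A,B,C}; C in? yes
ancestors(E) = {A,B,D,E}; B in? yes
ancestors(B) = {A,B}; B in? yes
ancestors(E) = {A,B,D,E}; D in? yes
ancestors(E) = {A,B,D,E}; C in? no

Answer: yes yes yes yes no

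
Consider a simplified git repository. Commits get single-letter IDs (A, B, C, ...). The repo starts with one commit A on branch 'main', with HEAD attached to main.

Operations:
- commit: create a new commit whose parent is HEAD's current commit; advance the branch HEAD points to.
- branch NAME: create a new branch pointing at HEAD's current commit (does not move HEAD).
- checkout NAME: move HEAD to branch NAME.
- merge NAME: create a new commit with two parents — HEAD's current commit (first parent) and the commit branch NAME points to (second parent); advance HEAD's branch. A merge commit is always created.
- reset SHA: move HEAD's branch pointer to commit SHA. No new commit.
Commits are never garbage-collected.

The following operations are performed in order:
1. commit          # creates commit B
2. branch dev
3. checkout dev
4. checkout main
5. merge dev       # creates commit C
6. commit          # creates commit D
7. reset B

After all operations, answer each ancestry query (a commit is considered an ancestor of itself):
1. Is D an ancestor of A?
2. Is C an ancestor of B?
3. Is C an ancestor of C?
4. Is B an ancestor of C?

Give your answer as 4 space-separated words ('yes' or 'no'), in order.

After op 1 (commit): HEAD=main@B [main=B]
After op 2 (branch): HEAD=main@B [dev=B main=B]
After op 3 (checkout): HEAD=dev@B [dev=B main=B]
After op 4 (checkout): HEAD=main@B [dev=B main=B]
After op 5 (merge): HEAD=main@C [dev=B main=C]
After op 6 (commit): HEAD=main@D [dev=B main=D]
After op 7 (reset): HEAD=main@B [dev=B main=B]
ancestors(A) = {A}; D in? no
ancestors(B) = {A,B}; C in? no
ancestors(C) = {A,B,C}; C in? yes
ancestors(C) = {A,B,C}; B in? yes

Answer: no no yes yes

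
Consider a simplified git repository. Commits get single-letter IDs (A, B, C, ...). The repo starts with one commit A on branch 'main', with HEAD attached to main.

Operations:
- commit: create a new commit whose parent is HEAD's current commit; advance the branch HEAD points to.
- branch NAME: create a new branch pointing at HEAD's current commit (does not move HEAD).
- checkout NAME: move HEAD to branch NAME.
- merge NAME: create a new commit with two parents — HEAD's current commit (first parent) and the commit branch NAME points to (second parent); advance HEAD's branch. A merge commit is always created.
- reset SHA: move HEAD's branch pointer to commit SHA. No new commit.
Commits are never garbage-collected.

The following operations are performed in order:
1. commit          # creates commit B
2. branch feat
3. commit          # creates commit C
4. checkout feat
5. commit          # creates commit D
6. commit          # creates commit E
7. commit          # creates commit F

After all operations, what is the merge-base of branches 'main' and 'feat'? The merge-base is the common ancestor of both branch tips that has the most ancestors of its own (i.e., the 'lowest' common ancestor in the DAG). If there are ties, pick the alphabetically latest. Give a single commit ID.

After op 1 (commit): HEAD=main@B [main=B]
After op 2 (branch): HEAD=main@B [feat=B main=B]
After op 3 (commit): HEAD=main@C [feat=B main=C]
After op 4 (checkout): HEAD=feat@B [feat=B main=C]
After op 5 (commit): HEAD=feat@D [feat=D main=C]
After op 6 (commit): HEAD=feat@E [feat=E main=C]
After op 7 (commit): HEAD=feat@F [feat=F main=C]
ancestors(main=C): ['A', 'B', 'C']
ancestors(feat=F): ['A', 'B', 'D', 'E', 'F']
common: ['A', 'B']

Answer: B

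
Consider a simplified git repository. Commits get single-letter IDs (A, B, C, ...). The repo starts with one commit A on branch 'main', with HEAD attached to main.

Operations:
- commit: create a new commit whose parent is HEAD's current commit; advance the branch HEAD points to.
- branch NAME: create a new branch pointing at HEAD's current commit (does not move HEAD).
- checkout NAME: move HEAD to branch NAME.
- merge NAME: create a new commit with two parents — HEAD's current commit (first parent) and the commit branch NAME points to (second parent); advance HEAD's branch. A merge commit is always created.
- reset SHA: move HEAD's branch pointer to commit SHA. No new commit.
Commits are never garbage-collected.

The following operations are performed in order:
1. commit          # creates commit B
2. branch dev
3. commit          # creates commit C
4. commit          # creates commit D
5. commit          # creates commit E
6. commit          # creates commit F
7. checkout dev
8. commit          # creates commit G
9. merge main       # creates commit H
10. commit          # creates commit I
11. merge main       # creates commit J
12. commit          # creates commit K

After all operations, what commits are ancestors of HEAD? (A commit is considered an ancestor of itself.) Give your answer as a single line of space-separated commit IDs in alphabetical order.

After op 1 (commit): HEAD=main@B [main=B]
After op 2 (branch): HEAD=main@B [dev=B main=B]
After op 3 (commit): HEAD=main@C [dev=B main=C]
After op 4 (commit): HEAD=main@D [dev=B main=D]
After op 5 (commit): HEAD=main@E [dev=B main=E]
After op 6 (commit): HEAD=main@F [dev=B main=F]
After op 7 (checkout): HEAD=dev@B [dev=B main=F]
After op 8 (commit): HEAD=dev@G [dev=G main=F]
After op 9 (merge): HEAD=dev@H [dev=H main=F]
After op 10 (commit): HEAD=dev@I [dev=I main=F]
After op 11 (merge): HEAD=dev@J [dev=J main=F]
After op 12 (commit): HEAD=dev@K [dev=K main=F]

Answer: A B C D E F G H I J K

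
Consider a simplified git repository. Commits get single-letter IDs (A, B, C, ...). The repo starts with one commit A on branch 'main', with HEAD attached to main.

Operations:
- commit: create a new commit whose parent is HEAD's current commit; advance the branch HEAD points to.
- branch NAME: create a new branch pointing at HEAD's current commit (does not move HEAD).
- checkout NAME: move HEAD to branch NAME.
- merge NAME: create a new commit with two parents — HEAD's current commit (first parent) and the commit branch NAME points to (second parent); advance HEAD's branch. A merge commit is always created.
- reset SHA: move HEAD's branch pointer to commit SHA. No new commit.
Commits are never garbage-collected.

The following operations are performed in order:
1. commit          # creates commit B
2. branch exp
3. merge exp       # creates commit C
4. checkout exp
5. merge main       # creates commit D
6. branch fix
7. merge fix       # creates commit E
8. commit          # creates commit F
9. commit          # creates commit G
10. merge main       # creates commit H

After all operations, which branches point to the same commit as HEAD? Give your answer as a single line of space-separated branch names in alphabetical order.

After op 1 (commit): HEAD=main@B [main=B]
After op 2 (branch): HEAD=main@B [exp=B main=B]
After op 3 (merge): HEAD=main@C [exp=B main=C]
After op 4 (checkout): HEAD=exp@B [exp=B main=C]
After op 5 (merge): HEAD=exp@D [exp=D main=C]
After op 6 (branch): HEAD=exp@D [exp=D fix=D main=C]
After op 7 (merge): HEAD=exp@E [exp=E fix=D main=C]
After op 8 (commit): HEAD=exp@F [exp=F fix=D main=C]
After op 9 (commit): HEAD=exp@G [exp=G fix=D main=C]
After op 10 (merge): HEAD=exp@H [exp=H fix=D main=C]

Answer: exp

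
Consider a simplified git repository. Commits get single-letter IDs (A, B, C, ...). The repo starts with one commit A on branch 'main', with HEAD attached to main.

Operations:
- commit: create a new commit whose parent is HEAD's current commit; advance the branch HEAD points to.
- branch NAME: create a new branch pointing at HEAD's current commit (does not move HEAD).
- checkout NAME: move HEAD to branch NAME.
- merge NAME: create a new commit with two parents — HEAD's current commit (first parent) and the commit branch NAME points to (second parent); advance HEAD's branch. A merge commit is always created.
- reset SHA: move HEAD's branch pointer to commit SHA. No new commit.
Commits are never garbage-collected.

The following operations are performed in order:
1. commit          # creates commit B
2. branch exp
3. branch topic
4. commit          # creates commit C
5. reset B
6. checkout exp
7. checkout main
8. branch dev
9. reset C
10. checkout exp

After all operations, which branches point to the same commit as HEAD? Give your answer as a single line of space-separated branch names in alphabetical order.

Answer: dev exp topic

Derivation:
After op 1 (commit): HEAD=main@B [main=B]
After op 2 (branch): HEAD=main@B [exp=B main=B]
After op 3 (branch): HEAD=main@B [exp=B main=B topic=B]
After op 4 (commit): HEAD=main@C [exp=B main=C topic=B]
After op 5 (reset): HEAD=main@B [exp=B main=B topic=B]
After op 6 (checkout): HEAD=exp@B [exp=B main=B topic=B]
After op 7 (checkout): HEAD=main@B [exp=B main=B topic=B]
After op 8 (branch): HEAD=main@B [dev=B exp=B main=B topic=B]
After op 9 (reset): HEAD=main@C [dev=B exp=B main=C topic=B]
After op 10 (checkout): HEAD=exp@B [dev=B exp=B main=C topic=B]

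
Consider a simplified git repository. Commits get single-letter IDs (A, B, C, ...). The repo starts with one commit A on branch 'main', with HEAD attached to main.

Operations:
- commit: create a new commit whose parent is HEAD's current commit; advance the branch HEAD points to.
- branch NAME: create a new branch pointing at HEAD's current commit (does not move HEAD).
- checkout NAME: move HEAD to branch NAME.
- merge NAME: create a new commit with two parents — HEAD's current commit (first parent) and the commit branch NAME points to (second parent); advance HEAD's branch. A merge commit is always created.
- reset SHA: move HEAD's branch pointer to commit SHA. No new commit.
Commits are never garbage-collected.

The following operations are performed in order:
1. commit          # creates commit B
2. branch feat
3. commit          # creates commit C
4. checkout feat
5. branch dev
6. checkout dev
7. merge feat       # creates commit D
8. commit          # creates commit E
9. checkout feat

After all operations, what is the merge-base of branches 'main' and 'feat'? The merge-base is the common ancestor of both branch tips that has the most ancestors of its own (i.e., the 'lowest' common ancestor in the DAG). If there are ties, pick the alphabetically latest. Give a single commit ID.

Answer: B

Derivation:
After op 1 (commit): HEAD=main@B [main=B]
After op 2 (branch): HEAD=main@B [feat=B main=B]
After op 3 (commit): HEAD=main@C [feat=B main=C]
After op 4 (checkout): HEAD=feat@B [feat=B main=C]
After op 5 (branch): HEAD=feat@B [dev=B feat=B main=C]
After op 6 (checkout): HEAD=dev@B [dev=B feat=B main=C]
After op 7 (merge): HEAD=dev@D [dev=D feat=B main=C]
After op 8 (commit): HEAD=dev@E [dev=E feat=B main=C]
After op 9 (checkout): HEAD=feat@B [dev=E feat=B main=C]
ancestors(main=C): ['A', 'B', 'C']
ancestors(feat=B): ['A', 'B']
common: ['A', 'B']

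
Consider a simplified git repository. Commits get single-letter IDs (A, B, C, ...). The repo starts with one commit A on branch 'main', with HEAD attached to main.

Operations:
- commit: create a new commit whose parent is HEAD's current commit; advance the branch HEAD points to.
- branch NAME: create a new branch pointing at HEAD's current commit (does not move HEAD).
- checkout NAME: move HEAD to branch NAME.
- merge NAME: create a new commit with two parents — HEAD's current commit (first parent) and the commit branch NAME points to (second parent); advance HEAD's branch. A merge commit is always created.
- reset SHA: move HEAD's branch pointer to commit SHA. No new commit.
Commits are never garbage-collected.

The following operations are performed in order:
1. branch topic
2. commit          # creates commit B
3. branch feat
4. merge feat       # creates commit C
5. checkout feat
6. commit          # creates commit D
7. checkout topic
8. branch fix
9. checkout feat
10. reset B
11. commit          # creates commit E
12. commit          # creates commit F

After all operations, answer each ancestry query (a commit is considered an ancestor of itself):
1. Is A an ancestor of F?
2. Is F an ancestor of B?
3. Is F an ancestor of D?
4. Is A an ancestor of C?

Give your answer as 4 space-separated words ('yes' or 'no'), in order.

After op 1 (branch): HEAD=main@A [main=A topic=A]
After op 2 (commit): HEAD=main@B [main=B topic=A]
After op 3 (branch): HEAD=main@B [feat=B main=B topic=A]
After op 4 (merge): HEAD=main@C [feat=B main=C topic=A]
After op 5 (checkout): HEAD=feat@B [feat=B main=C topic=A]
After op 6 (commit): HEAD=feat@D [feat=D main=C topic=A]
After op 7 (checkout): HEAD=topic@A [feat=D main=C topic=A]
After op 8 (branch): HEAD=topic@A [feat=D fix=A main=C topic=A]
After op 9 (checkout): HEAD=feat@D [feat=D fix=A main=C topic=A]
After op 10 (reset): HEAD=feat@B [feat=B fix=A main=C topic=A]
After op 11 (commit): HEAD=feat@E [feat=E fix=A main=C topic=A]
After op 12 (commit): HEAD=feat@F [feat=F fix=A main=C topic=A]
ancestors(F) = {A,B,E,F}; A in? yes
ancestors(B) = {A,B}; F in? no
ancestors(D) = {A,B,D}; F in? no
ancestors(C) = {A,B,C}; A in? yes

Answer: yes no no yes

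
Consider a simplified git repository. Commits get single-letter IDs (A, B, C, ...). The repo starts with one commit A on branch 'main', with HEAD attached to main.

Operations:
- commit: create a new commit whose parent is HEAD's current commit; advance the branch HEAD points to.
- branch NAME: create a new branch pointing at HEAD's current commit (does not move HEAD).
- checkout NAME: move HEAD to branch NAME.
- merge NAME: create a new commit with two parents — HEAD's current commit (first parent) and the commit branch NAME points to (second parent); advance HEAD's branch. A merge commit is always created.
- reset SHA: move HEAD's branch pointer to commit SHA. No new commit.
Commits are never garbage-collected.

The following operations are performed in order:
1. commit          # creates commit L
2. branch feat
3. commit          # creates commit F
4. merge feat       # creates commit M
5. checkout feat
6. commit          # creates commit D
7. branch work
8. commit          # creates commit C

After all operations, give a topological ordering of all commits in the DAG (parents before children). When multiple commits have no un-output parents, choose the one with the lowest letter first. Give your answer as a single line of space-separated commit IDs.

Answer: A L D C F M

Derivation:
After op 1 (commit): HEAD=main@L [main=L]
After op 2 (branch): HEAD=main@L [feat=L main=L]
After op 3 (commit): HEAD=main@F [feat=L main=F]
After op 4 (merge): HEAD=main@M [feat=L main=M]
After op 5 (checkout): HEAD=feat@L [feat=L main=M]
After op 6 (commit): HEAD=feat@D [feat=D main=M]
After op 7 (branch): HEAD=feat@D [feat=D main=M work=D]
After op 8 (commit): HEAD=feat@C [feat=C main=M work=D]
commit A: parents=[]
commit C: parents=['D']
commit D: parents=['L']
commit F: parents=['L']
commit L: parents=['A']
commit M: parents=['F', 'L']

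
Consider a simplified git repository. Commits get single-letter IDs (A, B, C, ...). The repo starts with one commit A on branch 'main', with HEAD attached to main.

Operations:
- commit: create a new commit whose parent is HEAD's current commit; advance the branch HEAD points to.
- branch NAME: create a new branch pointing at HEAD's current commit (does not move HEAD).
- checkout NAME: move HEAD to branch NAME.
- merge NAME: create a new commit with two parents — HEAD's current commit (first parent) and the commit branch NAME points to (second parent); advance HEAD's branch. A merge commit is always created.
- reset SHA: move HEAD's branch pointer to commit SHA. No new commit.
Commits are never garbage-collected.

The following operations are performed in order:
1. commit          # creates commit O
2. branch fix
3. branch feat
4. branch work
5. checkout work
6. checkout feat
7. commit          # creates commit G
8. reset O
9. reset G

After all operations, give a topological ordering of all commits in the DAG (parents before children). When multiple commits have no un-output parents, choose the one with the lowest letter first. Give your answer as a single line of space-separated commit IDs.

Answer: A O G

Derivation:
After op 1 (commit): HEAD=main@O [main=O]
After op 2 (branch): HEAD=main@O [fix=O main=O]
After op 3 (branch): HEAD=main@O [feat=O fix=O main=O]
After op 4 (branch): HEAD=main@O [feat=O fix=O main=O work=O]
After op 5 (checkout): HEAD=work@O [feat=O fix=O main=O work=O]
After op 6 (checkout): HEAD=feat@O [feat=O fix=O main=O work=O]
After op 7 (commit): HEAD=feat@G [feat=G fix=O main=O work=O]
After op 8 (reset): HEAD=feat@O [feat=O fix=O main=O work=O]
After op 9 (reset): HEAD=feat@G [feat=G fix=O main=O work=O]
commit A: parents=[]
commit G: parents=['O']
commit O: parents=['A']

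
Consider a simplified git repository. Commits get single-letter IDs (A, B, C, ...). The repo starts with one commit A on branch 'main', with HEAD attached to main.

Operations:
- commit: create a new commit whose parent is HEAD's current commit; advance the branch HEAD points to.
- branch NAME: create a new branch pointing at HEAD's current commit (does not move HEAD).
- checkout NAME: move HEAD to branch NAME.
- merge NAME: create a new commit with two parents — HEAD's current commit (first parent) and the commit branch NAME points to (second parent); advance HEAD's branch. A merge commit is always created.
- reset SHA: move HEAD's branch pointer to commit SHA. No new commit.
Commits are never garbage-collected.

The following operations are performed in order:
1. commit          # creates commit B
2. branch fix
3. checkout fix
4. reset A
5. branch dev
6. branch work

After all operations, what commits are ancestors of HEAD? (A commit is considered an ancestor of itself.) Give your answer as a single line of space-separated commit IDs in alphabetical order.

After op 1 (commit): HEAD=main@B [main=B]
After op 2 (branch): HEAD=main@B [fix=B main=B]
After op 3 (checkout): HEAD=fix@B [fix=B main=B]
After op 4 (reset): HEAD=fix@A [fix=A main=B]
After op 5 (branch): HEAD=fix@A [dev=A fix=A main=B]
After op 6 (branch): HEAD=fix@A [dev=A fix=A main=B work=A]

Answer: A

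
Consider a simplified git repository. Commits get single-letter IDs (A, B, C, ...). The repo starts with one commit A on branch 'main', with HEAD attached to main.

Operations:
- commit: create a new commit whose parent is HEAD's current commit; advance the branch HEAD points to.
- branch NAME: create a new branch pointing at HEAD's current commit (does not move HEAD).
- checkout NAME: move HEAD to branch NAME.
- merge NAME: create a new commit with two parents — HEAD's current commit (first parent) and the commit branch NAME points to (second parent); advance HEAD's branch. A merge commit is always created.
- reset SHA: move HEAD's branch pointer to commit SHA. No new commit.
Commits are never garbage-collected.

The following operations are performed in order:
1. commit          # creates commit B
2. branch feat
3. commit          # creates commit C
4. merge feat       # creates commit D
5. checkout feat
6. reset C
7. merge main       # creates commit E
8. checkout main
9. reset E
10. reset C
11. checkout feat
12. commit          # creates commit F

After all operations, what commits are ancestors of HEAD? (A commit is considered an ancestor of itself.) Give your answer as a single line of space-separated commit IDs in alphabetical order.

Answer: A B C D E F

Derivation:
After op 1 (commit): HEAD=main@B [main=B]
After op 2 (branch): HEAD=main@B [feat=B main=B]
After op 3 (commit): HEAD=main@C [feat=B main=C]
After op 4 (merge): HEAD=main@D [feat=B main=D]
After op 5 (checkout): HEAD=feat@B [feat=B main=D]
After op 6 (reset): HEAD=feat@C [feat=C main=D]
After op 7 (merge): HEAD=feat@E [feat=E main=D]
After op 8 (checkout): HEAD=main@D [feat=E main=D]
After op 9 (reset): HEAD=main@E [feat=E main=E]
After op 10 (reset): HEAD=main@C [feat=E main=C]
After op 11 (checkout): HEAD=feat@E [feat=E main=C]
After op 12 (commit): HEAD=feat@F [feat=F main=C]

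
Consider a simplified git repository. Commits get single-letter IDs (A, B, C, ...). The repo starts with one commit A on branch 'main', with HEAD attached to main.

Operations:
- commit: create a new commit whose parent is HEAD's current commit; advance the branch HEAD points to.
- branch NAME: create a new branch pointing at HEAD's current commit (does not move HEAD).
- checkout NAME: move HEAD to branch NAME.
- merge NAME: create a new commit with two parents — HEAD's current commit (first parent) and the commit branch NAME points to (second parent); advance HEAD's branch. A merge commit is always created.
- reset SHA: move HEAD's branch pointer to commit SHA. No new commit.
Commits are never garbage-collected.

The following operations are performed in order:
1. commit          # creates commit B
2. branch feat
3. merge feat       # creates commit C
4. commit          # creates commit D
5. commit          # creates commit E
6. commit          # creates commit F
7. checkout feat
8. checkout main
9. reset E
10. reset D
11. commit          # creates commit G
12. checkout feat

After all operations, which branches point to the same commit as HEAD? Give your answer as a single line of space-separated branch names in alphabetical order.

After op 1 (commit): HEAD=main@B [main=B]
After op 2 (branch): HEAD=main@B [feat=B main=B]
After op 3 (merge): HEAD=main@C [feat=B main=C]
After op 4 (commit): HEAD=main@D [feat=B main=D]
After op 5 (commit): HEAD=main@E [feat=B main=E]
After op 6 (commit): HEAD=main@F [feat=B main=F]
After op 7 (checkout): HEAD=feat@B [feat=B main=F]
After op 8 (checkout): HEAD=main@F [feat=B main=F]
After op 9 (reset): HEAD=main@E [feat=B main=E]
After op 10 (reset): HEAD=main@D [feat=B main=D]
After op 11 (commit): HEAD=main@G [feat=B main=G]
After op 12 (checkout): HEAD=feat@B [feat=B main=G]

Answer: feat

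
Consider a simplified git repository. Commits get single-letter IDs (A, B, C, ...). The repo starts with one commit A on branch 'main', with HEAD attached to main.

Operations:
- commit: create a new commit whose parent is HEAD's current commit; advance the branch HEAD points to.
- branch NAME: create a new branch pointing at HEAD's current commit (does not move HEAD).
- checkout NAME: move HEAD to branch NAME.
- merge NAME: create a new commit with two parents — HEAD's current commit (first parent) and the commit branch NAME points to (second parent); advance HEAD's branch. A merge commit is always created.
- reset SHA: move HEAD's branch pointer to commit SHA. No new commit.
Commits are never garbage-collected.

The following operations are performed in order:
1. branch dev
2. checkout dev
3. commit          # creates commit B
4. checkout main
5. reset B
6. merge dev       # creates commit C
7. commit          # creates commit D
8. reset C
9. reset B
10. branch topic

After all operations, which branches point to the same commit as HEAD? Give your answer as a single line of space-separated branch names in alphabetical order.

Answer: dev main topic

Derivation:
After op 1 (branch): HEAD=main@A [dev=A main=A]
After op 2 (checkout): HEAD=dev@A [dev=A main=A]
After op 3 (commit): HEAD=dev@B [dev=B main=A]
After op 4 (checkout): HEAD=main@A [dev=B main=A]
After op 5 (reset): HEAD=main@B [dev=B main=B]
After op 6 (merge): HEAD=main@C [dev=B main=C]
After op 7 (commit): HEAD=main@D [dev=B main=D]
After op 8 (reset): HEAD=main@C [dev=B main=C]
After op 9 (reset): HEAD=main@B [dev=B main=B]
After op 10 (branch): HEAD=main@B [dev=B main=B topic=B]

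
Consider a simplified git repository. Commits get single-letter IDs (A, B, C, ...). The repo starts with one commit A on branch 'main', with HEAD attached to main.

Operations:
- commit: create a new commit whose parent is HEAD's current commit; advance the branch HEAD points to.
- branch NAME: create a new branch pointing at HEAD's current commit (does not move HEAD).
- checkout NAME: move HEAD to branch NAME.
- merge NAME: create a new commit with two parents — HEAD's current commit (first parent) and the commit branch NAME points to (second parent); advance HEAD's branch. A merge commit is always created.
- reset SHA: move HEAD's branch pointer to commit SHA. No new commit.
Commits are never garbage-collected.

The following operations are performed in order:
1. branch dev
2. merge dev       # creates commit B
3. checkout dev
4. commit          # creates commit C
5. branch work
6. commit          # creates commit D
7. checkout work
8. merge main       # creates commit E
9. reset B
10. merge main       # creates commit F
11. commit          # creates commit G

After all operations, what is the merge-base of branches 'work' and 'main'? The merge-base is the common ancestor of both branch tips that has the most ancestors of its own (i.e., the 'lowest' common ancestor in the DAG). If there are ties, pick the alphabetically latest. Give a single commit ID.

Answer: B

Derivation:
After op 1 (branch): HEAD=main@A [dev=A main=A]
After op 2 (merge): HEAD=main@B [dev=A main=B]
After op 3 (checkout): HEAD=dev@A [dev=A main=B]
After op 4 (commit): HEAD=dev@C [dev=C main=B]
After op 5 (branch): HEAD=dev@C [dev=C main=B work=C]
After op 6 (commit): HEAD=dev@D [dev=D main=B work=C]
After op 7 (checkout): HEAD=work@C [dev=D main=B work=C]
After op 8 (merge): HEAD=work@E [dev=D main=B work=E]
After op 9 (reset): HEAD=work@B [dev=D main=B work=B]
After op 10 (merge): HEAD=work@F [dev=D main=B work=F]
After op 11 (commit): HEAD=work@G [dev=D main=B work=G]
ancestors(work=G): ['A', 'B', 'F', 'G']
ancestors(main=B): ['A', 'B']
common: ['A', 'B']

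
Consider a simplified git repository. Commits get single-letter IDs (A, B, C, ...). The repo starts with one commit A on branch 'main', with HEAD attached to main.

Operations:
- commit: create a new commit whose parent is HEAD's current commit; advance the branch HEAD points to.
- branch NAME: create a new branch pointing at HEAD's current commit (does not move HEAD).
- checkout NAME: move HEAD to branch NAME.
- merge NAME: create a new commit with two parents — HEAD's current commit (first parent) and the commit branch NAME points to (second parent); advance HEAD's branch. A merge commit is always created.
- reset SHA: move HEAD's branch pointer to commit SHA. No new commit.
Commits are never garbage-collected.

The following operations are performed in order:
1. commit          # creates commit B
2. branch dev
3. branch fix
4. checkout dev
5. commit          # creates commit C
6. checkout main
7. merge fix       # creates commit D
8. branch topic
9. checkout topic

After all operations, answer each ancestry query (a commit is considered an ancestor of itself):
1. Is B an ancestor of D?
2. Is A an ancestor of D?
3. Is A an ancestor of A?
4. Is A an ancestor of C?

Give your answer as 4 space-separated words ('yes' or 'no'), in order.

Answer: yes yes yes yes

Derivation:
After op 1 (commit): HEAD=main@B [main=B]
After op 2 (branch): HEAD=main@B [dev=B main=B]
After op 3 (branch): HEAD=main@B [dev=B fix=B main=B]
After op 4 (checkout): HEAD=dev@B [dev=B fix=B main=B]
After op 5 (commit): HEAD=dev@C [dev=C fix=B main=B]
After op 6 (checkout): HEAD=main@B [dev=C fix=B main=B]
After op 7 (merge): HEAD=main@D [dev=C fix=B main=D]
After op 8 (branch): HEAD=main@D [dev=C fix=B main=D topic=D]
After op 9 (checkout): HEAD=topic@D [dev=C fix=B main=D topic=D]
ancestors(D) = {A,B,D}; B in? yes
ancestors(D) = {A,B,D}; A in? yes
ancestors(A) = {A}; A in? yes
ancestors(C) = {A,B,C}; A in? yes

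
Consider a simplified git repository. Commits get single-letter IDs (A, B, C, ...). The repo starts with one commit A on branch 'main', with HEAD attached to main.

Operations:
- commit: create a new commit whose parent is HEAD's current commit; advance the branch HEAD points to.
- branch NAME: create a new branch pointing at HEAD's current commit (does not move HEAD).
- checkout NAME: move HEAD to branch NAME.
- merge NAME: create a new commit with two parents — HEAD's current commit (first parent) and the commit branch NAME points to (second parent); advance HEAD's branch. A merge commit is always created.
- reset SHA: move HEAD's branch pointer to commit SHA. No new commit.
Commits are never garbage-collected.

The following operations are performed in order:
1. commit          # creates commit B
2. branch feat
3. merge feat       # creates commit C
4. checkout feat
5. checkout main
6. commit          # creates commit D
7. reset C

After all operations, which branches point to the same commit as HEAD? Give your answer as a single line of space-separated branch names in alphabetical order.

Answer: main

Derivation:
After op 1 (commit): HEAD=main@B [main=B]
After op 2 (branch): HEAD=main@B [feat=B main=B]
After op 3 (merge): HEAD=main@C [feat=B main=C]
After op 4 (checkout): HEAD=feat@B [feat=B main=C]
After op 5 (checkout): HEAD=main@C [feat=B main=C]
After op 6 (commit): HEAD=main@D [feat=B main=D]
After op 7 (reset): HEAD=main@C [feat=B main=C]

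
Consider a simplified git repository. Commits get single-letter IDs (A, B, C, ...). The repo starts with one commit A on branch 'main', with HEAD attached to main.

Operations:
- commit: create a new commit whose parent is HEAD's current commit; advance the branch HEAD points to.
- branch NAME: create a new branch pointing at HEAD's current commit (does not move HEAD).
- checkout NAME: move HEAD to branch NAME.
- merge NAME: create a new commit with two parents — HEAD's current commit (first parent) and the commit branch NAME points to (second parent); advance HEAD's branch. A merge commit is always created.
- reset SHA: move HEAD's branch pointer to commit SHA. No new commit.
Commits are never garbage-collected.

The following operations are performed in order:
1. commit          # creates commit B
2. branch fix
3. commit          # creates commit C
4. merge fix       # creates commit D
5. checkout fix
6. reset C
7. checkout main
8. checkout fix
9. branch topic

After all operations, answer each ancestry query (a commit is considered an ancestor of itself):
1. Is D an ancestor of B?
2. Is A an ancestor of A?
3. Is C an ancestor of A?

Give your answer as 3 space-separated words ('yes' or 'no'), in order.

Answer: no yes no

Derivation:
After op 1 (commit): HEAD=main@B [main=B]
After op 2 (branch): HEAD=main@B [fix=B main=B]
After op 3 (commit): HEAD=main@C [fix=B main=C]
After op 4 (merge): HEAD=main@D [fix=B main=D]
After op 5 (checkout): HEAD=fix@B [fix=B main=D]
After op 6 (reset): HEAD=fix@C [fix=C main=D]
After op 7 (checkout): HEAD=main@D [fix=C main=D]
After op 8 (checkout): HEAD=fix@C [fix=C main=D]
After op 9 (branch): HEAD=fix@C [fix=C main=D topic=C]
ancestors(B) = {A,B}; D in? no
ancestors(A) = {A}; A in? yes
ancestors(A) = {A}; C in? no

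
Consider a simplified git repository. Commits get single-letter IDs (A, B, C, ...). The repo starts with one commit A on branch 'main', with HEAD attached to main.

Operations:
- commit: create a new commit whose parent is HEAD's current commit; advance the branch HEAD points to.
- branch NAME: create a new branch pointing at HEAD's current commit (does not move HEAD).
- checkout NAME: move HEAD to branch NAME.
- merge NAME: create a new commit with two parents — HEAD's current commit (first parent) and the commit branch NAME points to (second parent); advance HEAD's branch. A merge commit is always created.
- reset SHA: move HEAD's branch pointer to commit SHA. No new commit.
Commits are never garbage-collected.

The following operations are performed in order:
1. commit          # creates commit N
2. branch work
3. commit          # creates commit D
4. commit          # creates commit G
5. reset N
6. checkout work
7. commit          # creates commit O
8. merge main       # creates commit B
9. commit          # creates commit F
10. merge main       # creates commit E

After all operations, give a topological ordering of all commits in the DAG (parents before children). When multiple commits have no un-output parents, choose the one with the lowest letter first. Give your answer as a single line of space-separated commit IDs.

Answer: A N D G O B F E

Derivation:
After op 1 (commit): HEAD=main@N [main=N]
After op 2 (branch): HEAD=main@N [main=N work=N]
After op 3 (commit): HEAD=main@D [main=D work=N]
After op 4 (commit): HEAD=main@G [main=G work=N]
After op 5 (reset): HEAD=main@N [main=N work=N]
After op 6 (checkout): HEAD=work@N [main=N work=N]
After op 7 (commit): HEAD=work@O [main=N work=O]
After op 8 (merge): HEAD=work@B [main=N work=B]
After op 9 (commit): HEAD=work@F [main=N work=F]
After op 10 (merge): HEAD=work@E [main=N work=E]
commit A: parents=[]
commit B: parents=['O', 'N']
commit D: parents=['N']
commit E: parents=['F', 'N']
commit F: parents=['B']
commit G: parents=['D']
commit N: parents=['A']
commit O: parents=['N']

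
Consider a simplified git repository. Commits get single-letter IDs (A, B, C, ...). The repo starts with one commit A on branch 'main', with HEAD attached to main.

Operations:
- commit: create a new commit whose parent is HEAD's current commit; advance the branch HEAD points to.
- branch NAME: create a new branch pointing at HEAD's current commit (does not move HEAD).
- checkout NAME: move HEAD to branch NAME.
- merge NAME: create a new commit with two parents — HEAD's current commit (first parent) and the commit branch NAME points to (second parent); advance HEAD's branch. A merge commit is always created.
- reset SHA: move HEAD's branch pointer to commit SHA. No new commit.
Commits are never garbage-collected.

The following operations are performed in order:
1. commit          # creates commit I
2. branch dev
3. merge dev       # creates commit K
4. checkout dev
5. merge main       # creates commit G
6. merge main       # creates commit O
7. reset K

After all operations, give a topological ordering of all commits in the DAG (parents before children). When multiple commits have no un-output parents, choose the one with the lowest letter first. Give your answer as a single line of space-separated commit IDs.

After op 1 (commit): HEAD=main@I [main=I]
After op 2 (branch): HEAD=main@I [dev=I main=I]
After op 3 (merge): HEAD=main@K [dev=I main=K]
After op 4 (checkout): HEAD=dev@I [dev=I main=K]
After op 5 (merge): HEAD=dev@G [dev=G main=K]
After op 6 (merge): HEAD=dev@O [dev=O main=K]
After op 7 (reset): HEAD=dev@K [dev=K main=K]
commit A: parents=[]
commit G: parents=['I', 'K']
commit I: parents=['A']
commit K: parents=['I', 'I']
commit O: parents=['G', 'K']

Answer: A I K G O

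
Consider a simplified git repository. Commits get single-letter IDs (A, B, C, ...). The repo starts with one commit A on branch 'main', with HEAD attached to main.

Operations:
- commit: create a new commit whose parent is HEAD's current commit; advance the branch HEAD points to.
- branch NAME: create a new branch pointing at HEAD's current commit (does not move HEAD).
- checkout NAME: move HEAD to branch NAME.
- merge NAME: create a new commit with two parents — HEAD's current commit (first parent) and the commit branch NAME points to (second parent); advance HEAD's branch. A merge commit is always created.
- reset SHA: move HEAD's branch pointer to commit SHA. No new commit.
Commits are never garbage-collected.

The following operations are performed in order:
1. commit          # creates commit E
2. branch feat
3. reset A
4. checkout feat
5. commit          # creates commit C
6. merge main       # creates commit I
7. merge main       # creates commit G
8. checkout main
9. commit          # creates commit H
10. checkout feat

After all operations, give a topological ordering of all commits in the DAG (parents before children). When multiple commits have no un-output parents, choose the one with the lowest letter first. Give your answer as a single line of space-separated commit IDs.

After op 1 (commit): HEAD=main@E [main=E]
After op 2 (branch): HEAD=main@E [feat=E main=E]
After op 3 (reset): HEAD=main@A [feat=E main=A]
After op 4 (checkout): HEAD=feat@E [feat=E main=A]
After op 5 (commit): HEAD=feat@C [feat=C main=A]
After op 6 (merge): HEAD=feat@I [feat=I main=A]
After op 7 (merge): HEAD=feat@G [feat=G main=A]
After op 8 (checkout): HEAD=main@A [feat=G main=A]
After op 9 (commit): HEAD=main@H [feat=G main=H]
After op 10 (checkout): HEAD=feat@G [feat=G main=H]
commit A: parents=[]
commit C: parents=['E']
commit E: parents=['A']
commit G: parents=['I', 'A']
commit H: parents=['A']
commit I: parents=['C', 'A']

Answer: A E C H I G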